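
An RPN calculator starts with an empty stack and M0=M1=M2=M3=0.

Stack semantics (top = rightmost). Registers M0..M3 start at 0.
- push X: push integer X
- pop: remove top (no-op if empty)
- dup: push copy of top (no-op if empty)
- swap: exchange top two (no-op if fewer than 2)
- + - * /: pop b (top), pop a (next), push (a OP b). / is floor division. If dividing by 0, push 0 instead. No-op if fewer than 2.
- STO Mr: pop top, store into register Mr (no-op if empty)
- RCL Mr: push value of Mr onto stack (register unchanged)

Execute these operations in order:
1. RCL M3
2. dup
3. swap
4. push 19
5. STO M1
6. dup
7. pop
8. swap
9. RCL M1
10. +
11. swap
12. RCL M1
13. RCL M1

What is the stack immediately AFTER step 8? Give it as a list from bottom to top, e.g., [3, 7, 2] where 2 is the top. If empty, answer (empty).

After op 1 (RCL M3): stack=[0] mem=[0,0,0,0]
After op 2 (dup): stack=[0,0] mem=[0,0,0,0]
After op 3 (swap): stack=[0,0] mem=[0,0,0,0]
After op 4 (push 19): stack=[0,0,19] mem=[0,0,0,0]
After op 5 (STO M1): stack=[0,0] mem=[0,19,0,0]
After op 6 (dup): stack=[0,0,0] mem=[0,19,0,0]
After op 7 (pop): stack=[0,0] mem=[0,19,0,0]
After op 8 (swap): stack=[0,0] mem=[0,19,0,0]

[0, 0]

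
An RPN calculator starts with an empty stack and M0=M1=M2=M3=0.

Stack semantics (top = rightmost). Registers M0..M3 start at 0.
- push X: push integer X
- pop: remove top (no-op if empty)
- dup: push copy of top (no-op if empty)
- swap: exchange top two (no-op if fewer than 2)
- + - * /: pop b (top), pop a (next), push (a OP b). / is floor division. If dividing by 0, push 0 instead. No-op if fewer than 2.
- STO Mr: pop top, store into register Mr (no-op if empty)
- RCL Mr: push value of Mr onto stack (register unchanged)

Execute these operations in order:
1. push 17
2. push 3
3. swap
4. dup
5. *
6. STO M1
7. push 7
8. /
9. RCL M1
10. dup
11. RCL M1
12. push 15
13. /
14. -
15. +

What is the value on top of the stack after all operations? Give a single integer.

After op 1 (push 17): stack=[17] mem=[0,0,0,0]
After op 2 (push 3): stack=[17,3] mem=[0,0,0,0]
After op 3 (swap): stack=[3,17] mem=[0,0,0,0]
After op 4 (dup): stack=[3,17,17] mem=[0,0,0,0]
After op 5 (*): stack=[3,289] mem=[0,0,0,0]
After op 6 (STO M1): stack=[3] mem=[0,289,0,0]
After op 7 (push 7): stack=[3,7] mem=[0,289,0,0]
After op 8 (/): stack=[0] mem=[0,289,0,0]
After op 9 (RCL M1): stack=[0,289] mem=[0,289,0,0]
After op 10 (dup): stack=[0,289,289] mem=[0,289,0,0]
After op 11 (RCL M1): stack=[0,289,289,289] mem=[0,289,0,0]
After op 12 (push 15): stack=[0,289,289,289,15] mem=[0,289,0,0]
After op 13 (/): stack=[0,289,289,19] mem=[0,289,0,0]
After op 14 (-): stack=[0,289,270] mem=[0,289,0,0]
After op 15 (+): stack=[0,559] mem=[0,289,0,0]

Answer: 559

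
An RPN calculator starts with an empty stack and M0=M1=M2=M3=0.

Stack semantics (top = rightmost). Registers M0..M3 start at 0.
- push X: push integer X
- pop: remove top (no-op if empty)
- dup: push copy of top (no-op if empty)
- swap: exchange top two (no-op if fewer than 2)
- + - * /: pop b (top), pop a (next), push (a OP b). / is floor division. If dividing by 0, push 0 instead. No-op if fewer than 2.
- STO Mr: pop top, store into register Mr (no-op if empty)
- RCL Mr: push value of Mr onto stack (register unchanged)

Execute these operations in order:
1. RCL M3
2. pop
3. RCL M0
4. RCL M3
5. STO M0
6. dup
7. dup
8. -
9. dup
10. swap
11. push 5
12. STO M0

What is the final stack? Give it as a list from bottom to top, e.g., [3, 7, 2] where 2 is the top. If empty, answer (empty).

Answer: [0, 0, 0]

Derivation:
After op 1 (RCL M3): stack=[0] mem=[0,0,0,0]
After op 2 (pop): stack=[empty] mem=[0,0,0,0]
After op 3 (RCL M0): stack=[0] mem=[0,0,0,0]
After op 4 (RCL M3): stack=[0,0] mem=[0,0,0,0]
After op 5 (STO M0): stack=[0] mem=[0,0,0,0]
After op 6 (dup): stack=[0,0] mem=[0,0,0,0]
After op 7 (dup): stack=[0,0,0] mem=[0,0,0,0]
After op 8 (-): stack=[0,0] mem=[0,0,0,0]
After op 9 (dup): stack=[0,0,0] mem=[0,0,0,0]
After op 10 (swap): stack=[0,0,0] mem=[0,0,0,0]
After op 11 (push 5): stack=[0,0,0,5] mem=[0,0,0,0]
After op 12 (STO M0): stack=[0,0,0] mem=[5,0,0,0]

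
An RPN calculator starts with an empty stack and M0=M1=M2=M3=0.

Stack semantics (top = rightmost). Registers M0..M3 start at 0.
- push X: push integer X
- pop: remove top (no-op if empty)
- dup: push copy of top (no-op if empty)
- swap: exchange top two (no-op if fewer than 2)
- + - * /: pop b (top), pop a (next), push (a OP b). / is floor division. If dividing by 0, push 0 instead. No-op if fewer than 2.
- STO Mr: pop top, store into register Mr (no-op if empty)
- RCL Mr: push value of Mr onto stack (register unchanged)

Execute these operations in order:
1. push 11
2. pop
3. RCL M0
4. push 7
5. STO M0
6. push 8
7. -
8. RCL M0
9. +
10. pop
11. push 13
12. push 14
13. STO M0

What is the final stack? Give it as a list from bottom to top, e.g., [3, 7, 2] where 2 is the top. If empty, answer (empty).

Answer: [13]

Derivation:
After op 1 (push 11): stack=[11] mem=[0,0,0,0]
After op 2 (pop): stack=[empty] mem=[0,0,0,0]
After op 3 (RCL M0): stack=[0] mem=[0,0,0,0]
After op 4 (push 7): stack=[0,7] mem=[0,0,0,0]
After op 5 (STO M0): stack=[0] mem=[7,0,0,0]
After op 6 (push 8): stack=[0,8] mem=[7,0,0,0]
After op 7 (-): stack=[-8] mem=[7,0,0,0]
After op 8 (RCL M0): stack=[-8,7] mem=[7,0,0,0]
After op 9 (+): stack=[-1] mem=[7,0,0,0]
After op 10 (pop): stack=[empty] mem=[7,0,0,0]
After op 11 (push 13): stack=[13] mem=[7,0,0,0]
After op 12 (push 14): stack=[13,14] mem=[7,0,0,0]
After op 13 (STO M0): stack=[13] mem=[14,0,0,0]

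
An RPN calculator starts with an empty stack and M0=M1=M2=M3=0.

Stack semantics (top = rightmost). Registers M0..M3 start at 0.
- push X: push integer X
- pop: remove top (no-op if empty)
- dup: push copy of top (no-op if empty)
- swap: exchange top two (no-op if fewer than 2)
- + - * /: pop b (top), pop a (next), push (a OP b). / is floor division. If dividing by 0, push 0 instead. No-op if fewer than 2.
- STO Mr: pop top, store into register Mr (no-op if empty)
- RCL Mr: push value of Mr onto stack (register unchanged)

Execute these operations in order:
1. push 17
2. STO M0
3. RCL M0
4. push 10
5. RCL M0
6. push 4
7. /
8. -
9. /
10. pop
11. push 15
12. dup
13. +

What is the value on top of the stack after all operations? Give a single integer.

Answer: 30

Derivation:
After op 1 (push 17): stack=[17] mem=[0,0,0,0]
After op 2 (STO M0): stack=[empty] mem=[17,0,0,0]
After op 3 (RCL M0): stack=[17] mem=[17,0,0,0]
After op 4 (push 10): stack=[17,10] mem=[17,0,0,0]
After op 5 (RCL M0): stack=[17,10,17] mem=[17,0,0,0]
After op 6 (push 4): stack=[17,10,17,4] mem=[17,0,0,0]
After op 7 (/): stack=[17,10,4] mem=[17,0,0,0]
After op 8 (-): stack=[17,6] mem=[17,0,0,0]
After op 9 (/): stack=[2] mem=[17,0,0,0]
After op 10 (pop): stack=[empty] mem=[17,0,0,0]
After op 11 (push 15): stack=[15] mem=[17,0,0,0]
After op 12 (dup): stack=[15,15] mem=[17,0,0,0]
After op 13 (+): stack=[30] mem=[17,0,0,0]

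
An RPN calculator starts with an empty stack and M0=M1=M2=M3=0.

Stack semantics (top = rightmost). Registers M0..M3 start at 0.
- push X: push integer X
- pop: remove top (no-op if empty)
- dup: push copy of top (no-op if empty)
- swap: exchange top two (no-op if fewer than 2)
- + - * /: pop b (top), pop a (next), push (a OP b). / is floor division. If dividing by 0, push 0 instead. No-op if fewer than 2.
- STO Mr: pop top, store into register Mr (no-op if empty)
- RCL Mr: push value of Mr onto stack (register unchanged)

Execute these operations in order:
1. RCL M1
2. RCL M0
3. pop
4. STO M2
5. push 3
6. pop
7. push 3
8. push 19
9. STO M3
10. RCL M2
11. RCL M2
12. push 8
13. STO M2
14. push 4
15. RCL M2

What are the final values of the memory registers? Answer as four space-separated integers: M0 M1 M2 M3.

After op 1 (RCL M1): stack=[0] mem=[0,0,0,0]
After op 2 (RCL M0): stack=[0,0] mem=[0,0,0,0]
After op 3 (pop): stack=[0] mem=[0,0,0,0]
After op 4 (STO M2): stack=[empty] mem=[0,0,0,0]
After op 5 (push 3): stack=[3] mem=[0,0,0,0]
After op 6 (pop): stack=[empty] mem=[0,0,0,0]
After op 7 (push 3): stack=[3] mem=[0,0,0,0]
After op 8 (push 19): stack=[3,19] mem=[0,0,0,0]
After op 9 (STO M3): stack=[3] mem=[0,0,0,19]
After op 10 (RCL M2): stack=[3,0] mem=[0,0,0,19]
After op 11 (RCL M2): stack=[3,0,0] mem=[0,0,0,19]
After op 12 (push 8): stack=[3,0,0,8] mem=[0,0,0,19]
After op 13 (STO M2): stack=[3,0,0] mem=[0,0,8,19]
After op 14 (push 4): stack=[3,0,0,4] mem=[0,0,8,19]
After op 15 (RCL M2): stack=[3,0,0,4,8] mem=[0,0,8,19]

Answer: 0 0 8 19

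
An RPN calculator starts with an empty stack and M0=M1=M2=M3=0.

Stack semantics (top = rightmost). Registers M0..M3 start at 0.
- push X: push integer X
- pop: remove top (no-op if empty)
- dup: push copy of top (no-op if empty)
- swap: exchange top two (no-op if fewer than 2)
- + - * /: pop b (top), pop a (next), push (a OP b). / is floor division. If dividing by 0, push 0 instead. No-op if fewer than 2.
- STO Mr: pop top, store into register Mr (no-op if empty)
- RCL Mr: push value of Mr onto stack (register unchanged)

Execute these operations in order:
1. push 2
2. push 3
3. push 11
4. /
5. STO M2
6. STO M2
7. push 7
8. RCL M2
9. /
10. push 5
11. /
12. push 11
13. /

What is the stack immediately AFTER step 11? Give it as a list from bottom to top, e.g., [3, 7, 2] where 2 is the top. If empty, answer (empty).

After op 1 (push 2): stack=[2] mem=[0,0,0,0]
After op 2 (push 3): stack=[2,3] mem=[0,0,0,0]
After op 3 (push 11): stack=[2,3,11] mem=[0,0,0,0]
After op 4 (/): stack=[2,0] mem=[0,0,0,0]
After op 5 (STO M2): stack=[2] mem=[0,0,0,0]
After op 6 (STO M2): stack=[empty] mem=[0,0,2,0]
After op 7 (push 7): stack=[7] mem=[0,0,2,0]
After op 8 (RCL M2): stack=[7,2] mem=[0,0,2,0]
After op 9 (/): stack=[3] mem=[0,0,2,0]
After op 10 (push 5): stack=[3,5] mem=[0,0,2,0]
After op 11 (/): stack=[0] mem=[0,0,2,0]

[0]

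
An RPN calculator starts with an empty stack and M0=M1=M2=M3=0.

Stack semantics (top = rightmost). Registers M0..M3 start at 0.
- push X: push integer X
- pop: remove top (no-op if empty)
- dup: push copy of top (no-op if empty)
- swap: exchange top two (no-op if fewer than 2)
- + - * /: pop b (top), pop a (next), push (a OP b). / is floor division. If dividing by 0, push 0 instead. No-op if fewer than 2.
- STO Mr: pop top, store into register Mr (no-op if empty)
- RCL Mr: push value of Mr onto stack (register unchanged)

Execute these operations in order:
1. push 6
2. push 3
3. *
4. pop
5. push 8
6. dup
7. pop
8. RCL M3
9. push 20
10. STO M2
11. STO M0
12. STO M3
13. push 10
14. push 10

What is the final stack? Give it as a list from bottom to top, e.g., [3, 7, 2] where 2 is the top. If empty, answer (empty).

After op 1 (push 6): stack=[6] mem=[0,0,0,0]
After op 2 (push 3): stack=[6,3] mem=[0,0,0,0]
After op 3 (*): stack=[18] mem=[0,0,0,0]
After op 4 (pop): stack=[empty] mem=[0,0,0,0]
After op 5 (push 8): stack=[8] mem=[0,0,0,0]
After op 6 (dup): stack=[8,8] mem=[0,0,0,0]
After op 7 (pop): stack=[8] mem=[0,0,0,0]
After op 8 (RCL M3): stack=[8,0] mem=[0,0,0,0]
After op 9 (push 20): stack=[8,0,20] mem=[0,0,0,0]
After op 10 (STO M2): stack=[8,0] mem=[0,0,20,0]
After op 11 (STO M0): stack=[8] mem=[0,0,20,0]
After op 12 (STO M3): stack=[empty] mem=[0,0,20,8]
After op 13 (push 10): stack=[10] mem=[0,0,20,8]
After op 14 (push 10): stack=[10,10] mem=[0,0,20,8]

Answer: [10, 10]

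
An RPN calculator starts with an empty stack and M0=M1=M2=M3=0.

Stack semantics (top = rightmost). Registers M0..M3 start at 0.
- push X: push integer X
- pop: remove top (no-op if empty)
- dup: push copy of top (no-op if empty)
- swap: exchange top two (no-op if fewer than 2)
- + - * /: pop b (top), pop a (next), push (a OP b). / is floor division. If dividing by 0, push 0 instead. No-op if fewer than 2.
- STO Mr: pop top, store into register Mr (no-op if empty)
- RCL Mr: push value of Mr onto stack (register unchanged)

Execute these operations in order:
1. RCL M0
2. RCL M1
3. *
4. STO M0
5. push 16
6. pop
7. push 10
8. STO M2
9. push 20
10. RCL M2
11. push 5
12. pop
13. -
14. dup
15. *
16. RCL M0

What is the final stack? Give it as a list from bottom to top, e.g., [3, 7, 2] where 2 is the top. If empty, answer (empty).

After op 1 (RCL M0): stack=[0] mem=[0,0,0,0]
After op 2 (RCL M1): stack=[0,0] mem=[0,0,0,0]
After op 3 (*): stack=[0] mem=[0,0,0,0]
After op 4 (STO M0): stack=[empty] mem=[0,0,0,0]
After op 5 (push 16): stack=[16] mem=[0,0,0,0]
After op 6 (pop): stack=[empty] mem=[0,0,0,0]
After op 7 (push 10): stack=[10] mem=[0,0,0,0]
After op 8 (STO M2): stack=[empty] mem=[0,0,10,0]
After op 9 (push 20): stack=[20] mem=[0,0,10,0]
After op 10 (RCL M2): stack=[20,10] mem=[0,0,10,0]
After op 11 (push 5): stack=[20,10,5] mem=[0,0,10,0]
After op 12 (pop): stack=[20,10] mem=[0,0,10,0]
After op 13 (-): stack=[10] mem=[0,0,10,0]
After op 14 (dup): stack=[10,10] mem=[0,0,10,0]
After op 15 (*): stack=[100] mem=[0,0,10,0]
After op 16 (RCL M0): stack=[100,0] mem=[0,0,10,0]

Answer: [100, 0]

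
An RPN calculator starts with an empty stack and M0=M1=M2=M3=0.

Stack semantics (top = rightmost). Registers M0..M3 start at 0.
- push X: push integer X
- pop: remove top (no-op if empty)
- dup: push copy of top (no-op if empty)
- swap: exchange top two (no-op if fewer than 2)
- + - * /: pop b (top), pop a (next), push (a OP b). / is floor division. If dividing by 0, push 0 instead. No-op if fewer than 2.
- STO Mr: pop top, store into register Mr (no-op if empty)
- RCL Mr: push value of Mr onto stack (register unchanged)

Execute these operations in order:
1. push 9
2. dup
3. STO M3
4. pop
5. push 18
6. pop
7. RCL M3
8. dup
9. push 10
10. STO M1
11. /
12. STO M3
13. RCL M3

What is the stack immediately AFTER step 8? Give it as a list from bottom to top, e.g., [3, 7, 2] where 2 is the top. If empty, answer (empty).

After op 1 (push 9): stack=[9] mem=[0,0,0,0]
After op 2 (dup): stack=[9,9] mem=[0,0,0,0]
After op 3 (STO M3): stack=[9] mem=[0,0,0,9]
After op 4 (pop): stack=[empty] mem=[0,0,0,9]
After op 5 (push 18): stack=[18] mem=[0,0,0,9]
After op 6 (pop): stack=[empty] mem=[0,0,0,9]
After op 7 (RCL M3): stack=[9] mem=[0,0,0,9]
After op 8 (dup): stack=[9,9] mem=[0,0,0,9]

[9, 9]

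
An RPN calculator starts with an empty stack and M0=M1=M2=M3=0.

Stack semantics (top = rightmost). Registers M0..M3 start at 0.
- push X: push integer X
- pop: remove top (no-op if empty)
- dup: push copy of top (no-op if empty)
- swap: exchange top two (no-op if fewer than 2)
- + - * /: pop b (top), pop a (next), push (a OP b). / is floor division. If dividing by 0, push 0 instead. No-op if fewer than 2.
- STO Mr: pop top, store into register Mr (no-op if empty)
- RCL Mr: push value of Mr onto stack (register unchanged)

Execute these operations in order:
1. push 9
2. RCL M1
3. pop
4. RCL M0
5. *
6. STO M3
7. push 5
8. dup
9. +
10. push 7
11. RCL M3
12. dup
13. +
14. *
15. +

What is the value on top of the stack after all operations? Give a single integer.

After op 1 (push 9): stack=[9] mem=[0,0,0,0]
After op 2 (RCL M1): stack=[9,0] mem=[0,0,0,0]
After op 3 (pop): stack=[9] mem=[0,0,0,0]
After op 4 (RCL M0): stack=[9,0] mem=[0,0,0,0]
After op 5 (*): stack=[0] mem=[0,0,0,0]
After op 6 (STO M3): stack=[empty] mem=[0,0,0,0]
After op 7 (push 5): stack=[5] mem=[0,0,0,0]
After op 8 (dup): stack=[5,5] mem=[0,0,0,0]
After op 9 (+): stack=[10] mem=[0,0,0,0]
After op 10 (push 7): stack=[10,7] mem=[0,0,0,0]
After op 11 (RCL M3): stack=[10,7,0] mem=[0,0,0,0]
After op 12 (dup): stack=[10,7,0,0] mem=[0,0,0,0]
After op 13 (+): stack=[10,7,0] mem=[0,0,0,0]
After op 14 (*): stack=[10,0] mem=[0,0,0,0]
After op 15 (+): stack=[10] mem=[0,0,0,0]

Answer: 10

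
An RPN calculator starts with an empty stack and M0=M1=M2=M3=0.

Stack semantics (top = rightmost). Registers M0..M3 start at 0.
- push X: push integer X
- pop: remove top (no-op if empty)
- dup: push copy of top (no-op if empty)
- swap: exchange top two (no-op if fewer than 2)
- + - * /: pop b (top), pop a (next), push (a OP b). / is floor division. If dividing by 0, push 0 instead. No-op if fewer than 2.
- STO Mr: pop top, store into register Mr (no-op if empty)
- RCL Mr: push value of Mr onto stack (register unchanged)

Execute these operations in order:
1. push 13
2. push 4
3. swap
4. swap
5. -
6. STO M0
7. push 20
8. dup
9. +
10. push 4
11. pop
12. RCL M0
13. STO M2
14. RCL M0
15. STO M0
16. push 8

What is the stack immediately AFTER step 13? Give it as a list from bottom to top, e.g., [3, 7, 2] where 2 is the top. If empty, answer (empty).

After op 1 (push 13): stack=[13] mem=[0,0,0,0]
After op 2 (push 4): stack=[13,4] mem=[0,0,0,0]
After op 3 (swap): stack=[4,13] mem=[0,0,0,0]
After op 4 (swap): stack=[13,4] mem=[0,0,0,0]
After op 5 (-): stack=[9] mem=[0,0,0,0]
After op 6 (STO M0): stack=[empty] mem=[9,0,0,0]
After op 7 (push 20): stack=[20] mem=[9,0,0,0]
After op 8 (dup): stack=[20,20] mem=[9,0,0,0]
After op 9 (+): stack=[40] mem=[9,0,0,0]
After op 10 (push 4): stack=[40,4] mem=[9,0,0,0]
After op 11 (pop): stack=[40] mem=[9,0,0,0]
After op 12 (RCL M0): stack=[40,9] mem=[9,0,0,0]
After op 13 (STO M2): stack=[40] mem=[9,0,9,0]

[40]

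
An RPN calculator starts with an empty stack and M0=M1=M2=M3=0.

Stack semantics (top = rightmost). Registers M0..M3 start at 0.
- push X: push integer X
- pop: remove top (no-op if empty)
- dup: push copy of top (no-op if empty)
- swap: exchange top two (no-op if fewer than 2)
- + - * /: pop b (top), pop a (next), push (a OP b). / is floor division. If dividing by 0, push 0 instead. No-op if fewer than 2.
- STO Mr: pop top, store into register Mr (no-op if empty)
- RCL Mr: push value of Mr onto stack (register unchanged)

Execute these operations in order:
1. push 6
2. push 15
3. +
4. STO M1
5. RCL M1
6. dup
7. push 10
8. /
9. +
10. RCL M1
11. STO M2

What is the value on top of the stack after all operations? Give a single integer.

After op 1 (push 6): stack=[6] mem=[0,0,0,0]
After op 2 (push 15): stack=[6,15] mem=[0,0,0,0]
After op 3 (+): stack=[21] mem=[0,0,0,0]
After op 4 (STO M1): stack=[empty] mem=[0,21,0,0]
After op 5 (RCL M1): stack=[21] mem=[0,21,0,0]
After op 6 (dup): stack=[21,21] mem=[0,21,0,0]
After op 7 (push 10): stack=[21,21,10] mem=[0,21,0,0]
After op 8 (/): stack=[21,2] mem=[0,21,0,0]
After op 9 (+): stack=[23] mem=[0,21,0,0]
After op 10 (RCL M1): stack=[23,21] mem=[0,21,0,0]
After op 11 (STO M2): stack=[23] mem=[0,21,21,0]

Answer: 23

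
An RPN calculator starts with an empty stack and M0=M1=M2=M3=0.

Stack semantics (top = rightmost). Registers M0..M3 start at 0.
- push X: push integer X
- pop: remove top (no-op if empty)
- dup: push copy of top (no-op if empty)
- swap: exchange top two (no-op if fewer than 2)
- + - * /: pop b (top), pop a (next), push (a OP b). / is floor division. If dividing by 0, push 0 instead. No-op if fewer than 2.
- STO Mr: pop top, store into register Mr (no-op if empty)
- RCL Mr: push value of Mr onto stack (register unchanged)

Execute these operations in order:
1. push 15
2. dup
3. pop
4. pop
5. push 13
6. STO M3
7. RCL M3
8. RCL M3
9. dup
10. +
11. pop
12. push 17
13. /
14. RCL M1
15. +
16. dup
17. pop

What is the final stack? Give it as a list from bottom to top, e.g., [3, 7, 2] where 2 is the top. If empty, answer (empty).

After op 1 (push 15): stack=[15] mem=[0,0,0,0]
After op 2 (dup): stack=[15,15] mem=[0,0,0,0]
After op 3 (pop): stack=[15] mem=[0,0,0,0]
After op 4 (pop): stack=[empty] mem=[0,0,0,0]
After op 5 (push 13): stack=[13] mem=[0,0,0,0]
After op 6 (STO M3): stack=[empty] mem=[0,0,0,13]
After op 7 (RCL M3): stack=[13] mem=[0,0,0,13]
After op 8 (RCL M3): stack=[13,13] mem=[0,0,0,13]
After op 9 (dup): stack=[13,13,13] mem=[0,0,0,13]
After op 10 (+): stack=[13,26] mem=[0,0,0,13]
After op 11 (pop): stack=[13] mem=[0,0,0,13]
After op 12 (push 17): stack=[13,17] mem=[0,0,0,13]
After op 13 (/): stack=[0] mem=[0,0,0,13]
After op 14 (RCL M1): stack=[0,0] mem=[0,0,0,13]
After op 15 (+): stack=[0] mem=[0,0,0,13]
After op 16 (dup): stack=[0,0] mem=[0,0,0,13]
After op 17 (pop): stack=[0] mem=[0,0,0,13]

Answer: [0]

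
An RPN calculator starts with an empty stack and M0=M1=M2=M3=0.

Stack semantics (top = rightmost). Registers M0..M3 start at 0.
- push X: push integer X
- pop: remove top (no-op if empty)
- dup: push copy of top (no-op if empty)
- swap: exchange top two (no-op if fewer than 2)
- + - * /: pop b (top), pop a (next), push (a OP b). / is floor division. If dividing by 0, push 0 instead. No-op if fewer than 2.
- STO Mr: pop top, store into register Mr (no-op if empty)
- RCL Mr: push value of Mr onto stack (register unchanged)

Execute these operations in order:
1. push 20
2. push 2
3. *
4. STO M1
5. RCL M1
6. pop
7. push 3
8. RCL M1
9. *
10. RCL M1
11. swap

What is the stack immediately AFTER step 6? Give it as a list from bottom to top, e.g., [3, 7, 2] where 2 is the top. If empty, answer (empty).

After op 1 (push 20): stack=[20] mem=[0,0,0,0]
After op 2 (push 2): stack=[20,2] mem=[0,0,0,0]
After op 3 (*): stack=[40] mem=[0,0,0,0]
After op 4 (STO M1): stack=[empty] mem=[0,40,0,0]
After op 5 (RCL M1): stack=[40] mem=[0,40,0,0]
After op 6 (pop): stack=[empty] mem=[0,40,0,0]

(empty)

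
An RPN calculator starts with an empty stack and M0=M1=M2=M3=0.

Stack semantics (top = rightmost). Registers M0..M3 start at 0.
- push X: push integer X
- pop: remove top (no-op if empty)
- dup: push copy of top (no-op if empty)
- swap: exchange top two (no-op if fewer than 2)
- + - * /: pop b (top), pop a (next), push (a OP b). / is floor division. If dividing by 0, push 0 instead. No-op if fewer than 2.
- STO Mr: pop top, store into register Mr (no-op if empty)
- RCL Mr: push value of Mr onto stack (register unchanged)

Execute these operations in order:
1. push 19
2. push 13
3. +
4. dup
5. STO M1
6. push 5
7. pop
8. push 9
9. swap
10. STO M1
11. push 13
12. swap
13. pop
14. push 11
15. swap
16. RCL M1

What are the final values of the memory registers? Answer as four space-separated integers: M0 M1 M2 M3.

Answer: 0 32 0 0

Derivation:
After op 1 (push 19): stack=[19] mem=[0,0,0,0]
After op 2 (push 13): stack=[19,13] mem=[0,0,0,0]
After op 3 (+): stack=[32] mem=[0,0,0,0]
After op 4 (dup): stack=[32,32] mem=[0,0,0,0]
After op 5 (STO M1): stack=[32] mem=[0,32,0,0]
After op 6 (push 5): stack=[32,5] mem=[0,32,0,0]
After op 7 (pop): stack=[32] mem=[0,32,0,0]
After op 8 (push 9): stack=[32,9] mem=[0,32,0,0]
After op 9 (swap): stack=[9,32] mem=[0,32,0,0]
After op 10 (STO M1): stack=[9] mem=[0,32,0,0]
After op 11 (push 13): stack=[9,13] mem=[0,32,0,0]
After op 12 (swap): stack=[13,9] mem=[0,32,0,0]
After op 13 (pop): stack=[13] mem=[0,32,0,0]
After op 14 (push 11): stack=[13,11] mem=[0,32,0,0]
After op 15 (swap): stack=[11,13] mem=[0,32,0,0]
After op 16 (RCL M1): stack=[11,13,32] mem=[0,32,0,0]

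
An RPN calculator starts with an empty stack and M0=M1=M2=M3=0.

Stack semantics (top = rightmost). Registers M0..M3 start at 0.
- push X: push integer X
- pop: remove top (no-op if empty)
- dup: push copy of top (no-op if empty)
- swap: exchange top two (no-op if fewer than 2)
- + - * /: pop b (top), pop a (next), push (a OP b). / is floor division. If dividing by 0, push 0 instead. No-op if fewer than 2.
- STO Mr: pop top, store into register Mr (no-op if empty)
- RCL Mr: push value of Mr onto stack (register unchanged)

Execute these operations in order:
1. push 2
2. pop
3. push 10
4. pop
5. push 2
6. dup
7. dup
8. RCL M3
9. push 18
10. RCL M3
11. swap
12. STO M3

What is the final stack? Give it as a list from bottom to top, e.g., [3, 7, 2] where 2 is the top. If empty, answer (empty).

After op 1 (push 2): stack=[2] mem=[0,0,0,0]
After op 2 (pop): stack=[empty] mem=[0,0,0,0]
After op 3 (push 10): stack=[10] mem=[0,0,0,0]
After op 4 (pop): stack=[empty] mem=[0,0,0,0]
After op 5 (push 2): stack=[2] mem=[0,0,0,0]
After op 6 (dup): stack=[2,2] mem=[0,0,0,0]
After op 7 (dup): stack=[2,2,2] mem=[0,0,0,0]
After op 8 (RCL M3): stack=[2,2,2,0] mem=[0,0,0,0]
After op 9 (push 18): stack=[2,2,2,0,18] mem=[0,0,0,0]
After op 10 (RCL M3): stack=[2,2,2,0,18,0] mem=[0,0,0,0]
After op 11 (swap): stack=[2,2,2,0,0,18] mem=[0,0,0,0]
After op 12 (STO M3): stack=[2,2,2,0,0] mem=[0,0,0,18]

Answer: [2, 2, 2, 0, 0]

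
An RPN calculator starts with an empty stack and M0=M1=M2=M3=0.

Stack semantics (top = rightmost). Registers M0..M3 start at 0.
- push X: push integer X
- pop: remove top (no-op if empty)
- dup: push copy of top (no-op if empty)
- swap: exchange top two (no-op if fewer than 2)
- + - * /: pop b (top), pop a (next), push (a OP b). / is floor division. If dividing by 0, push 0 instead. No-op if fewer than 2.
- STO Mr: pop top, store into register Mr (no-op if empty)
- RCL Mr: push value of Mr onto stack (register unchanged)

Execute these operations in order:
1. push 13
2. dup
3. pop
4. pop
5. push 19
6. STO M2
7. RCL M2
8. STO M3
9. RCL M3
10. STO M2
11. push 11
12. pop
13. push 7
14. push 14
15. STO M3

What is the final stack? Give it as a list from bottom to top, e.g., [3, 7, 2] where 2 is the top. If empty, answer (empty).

After op 1 (push 13): stack=[13] mem=[0,0,0,0]
After op 2 (dup): stack=[13,13] mem=[0,0,0,0]
After op 3 (pop): stack=[13] mem=[0,0,0,0]
After op 4 (pop): stack=[empty] mem=[0,0,0,0]
After op 5 (push 19): stack=[19] mem=[0,0,0,0]
After op 6 (STO M2): stack=[empty] mem=[0,0,19,0]
After op 7 (RCL M2): stack=[19] mem=[0,0,19,0]
After op 8 (STO M3): stack=[empty] mem=[0,0,19,19]
After op 9 (RCL M3): stack=[19] mem=[0,0,19,19]
After op 10 (STO M2): stack=[empty] mem=[0,0,19,19]
After op 11 (push 11): stack=[11] mem=[0,0,19,19]
After op 12 (pop): stack=[empty] mem=[0,0,19,19]
After op 13 (push 7): stack=[7] mem=[0,0,19,19]
After op 14 (push 14): stack=[7,14] mem=[0,0,19,19]
After op 15 (STO M3): stack=[7] mem=[0,0,19,14]

Answer: [7]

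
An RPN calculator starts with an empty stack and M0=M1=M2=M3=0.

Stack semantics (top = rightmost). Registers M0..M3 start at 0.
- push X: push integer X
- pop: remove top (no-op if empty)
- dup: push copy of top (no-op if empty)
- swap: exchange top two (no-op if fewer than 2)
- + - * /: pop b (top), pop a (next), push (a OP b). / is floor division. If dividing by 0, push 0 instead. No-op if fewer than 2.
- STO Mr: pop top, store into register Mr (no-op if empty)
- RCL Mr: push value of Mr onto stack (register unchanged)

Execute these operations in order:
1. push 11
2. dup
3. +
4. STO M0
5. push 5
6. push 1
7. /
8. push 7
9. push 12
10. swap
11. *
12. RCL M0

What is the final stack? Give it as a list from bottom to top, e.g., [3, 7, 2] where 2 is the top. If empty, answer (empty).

After op 1 (push 11): stack=[11] mem=[0,0,0,0]
After op 2 (dup): stack=[11,11] mem=[0,0,0,0]
After op 3 (+): stack=[22] mem=[0,0,0,0]
After op 4 (STO M0): stack=[empty] mem=[22,0,0,0]
After op 5 (push 5): stack=[5] mem=[22,0,0,0]
After op 6 (push 1): stack=[5,1] mem=[22,0,0,0]
After op 7 (/): stack=[5] mem=[22,0,0,0]
After op 8 (push 7): stack=[5,7] mem=[22,0,0,0]
After op 9 (push 12): stack=[5,7,12] mem=[22,0,0,0]
After op 10 (swap): stack=[5,12,7] mem=[22,0,0,0]
After op 11 (*): stack=[5,84] mem=[22,0,0,0]
After op 12 (RCL M0): stack=[5,84,22] mem=[22,0,0,0]

Answer: [5, 84, 22]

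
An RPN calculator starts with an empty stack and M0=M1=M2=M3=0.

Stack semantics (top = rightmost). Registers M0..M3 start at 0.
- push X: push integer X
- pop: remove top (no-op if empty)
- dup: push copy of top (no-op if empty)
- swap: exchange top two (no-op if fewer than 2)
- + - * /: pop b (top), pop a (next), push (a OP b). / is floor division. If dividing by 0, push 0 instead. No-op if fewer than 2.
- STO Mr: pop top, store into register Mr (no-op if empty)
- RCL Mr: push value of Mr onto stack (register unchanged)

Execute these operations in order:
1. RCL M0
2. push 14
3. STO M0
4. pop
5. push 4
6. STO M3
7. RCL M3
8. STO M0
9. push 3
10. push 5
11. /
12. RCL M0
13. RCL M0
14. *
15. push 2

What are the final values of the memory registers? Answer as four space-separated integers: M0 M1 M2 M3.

After op 1 (RCL M0): stack=[0] mem=[0,0,0,0]
After op 2 (push 14): stack=[0,14] mem=[0,0,0,0]
After op 3 (STO M0): stack=[0] mem=[14,0,0,0]
After op 4 (pop): stack=[empty] mem=[14,0,0,0]
After op 5 (push 4): stack=[4] mem=[14,0,0,0]
After op 6 (STO M3): stack=[empty] mem=[14,0,0,4]
After op 7 (RCL M3): stack=[4] mem=[14,0,0,4]
After op 8 (STO M0): stack=[empty] mem=[4,0,0,4]
After op 9 (push 3): stack=[3] mem=[4,0,0,4]
After op 10 (push 5): stack=[3,5] mem=[4,0,0,4]
After op 11 (/): stack=[0] mem=[4,0,0,4]
After op 12 (RCL M0): stack=[0,4] mem=[4,0,0,4]
After op 13 (RCL M0): stack=[0,4,4] mem=[4,0,0,4]
After op 14 (*): stack=[0,16] mem=[4,0,0,4]
After op 15 (push 2): stack=[0,16,2] mem=[4,0,0,4]

Answer: 4 0 0 4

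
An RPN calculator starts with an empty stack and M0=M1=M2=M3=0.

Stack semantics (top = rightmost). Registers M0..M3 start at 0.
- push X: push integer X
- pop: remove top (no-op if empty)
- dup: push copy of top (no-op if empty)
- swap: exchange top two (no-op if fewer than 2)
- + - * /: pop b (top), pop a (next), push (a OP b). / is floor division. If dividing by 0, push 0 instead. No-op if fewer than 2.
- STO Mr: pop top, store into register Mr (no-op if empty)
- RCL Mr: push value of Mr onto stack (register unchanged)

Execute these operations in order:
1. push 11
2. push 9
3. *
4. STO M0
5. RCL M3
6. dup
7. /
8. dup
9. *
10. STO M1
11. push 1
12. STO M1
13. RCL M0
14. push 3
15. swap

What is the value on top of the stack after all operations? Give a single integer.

After op 1 (push 11): stack=[11] mem=[0,0,0,0]
After op 2 (push 9): stack=[11,9] mem=[0,0,0,0]
After op 3 (*): stack=[99] mem=[0,0,0,0]
After op 4 (STO M0): stack=[empty] mem=[99,0,0,0]
After op 5 (RCL M3): stack=[0] mem=[99,0,0,0]
After op 6 (dup): stack=[0,0] mem=[99,0,0,0]
After op 7 (/): stack=[0] mem=[99,0,0,0]
After op 8 (dup): stack=[0,0] mem=[99,0,0,0]
After op 9 (*): stack=[0] mem=[99,0,0,0]
After op 10 (STO M1): stack=[empty] mem=[99,0,0,0]
After op 11 (push 1): stack=[1] mem=[99,0,0,0]
After op 12 (STO M1): stack=[empty] mem=[99,1,0,0]
After op 13 (RCL M0): stack=[99] mem=[99,1,0,0]
After op 14 (push 3): stack=[99,3] mem=[99,1,0,0]
After op 15 (swap): stack=[3,99] mem=[99,1,0,0]

Answer: 99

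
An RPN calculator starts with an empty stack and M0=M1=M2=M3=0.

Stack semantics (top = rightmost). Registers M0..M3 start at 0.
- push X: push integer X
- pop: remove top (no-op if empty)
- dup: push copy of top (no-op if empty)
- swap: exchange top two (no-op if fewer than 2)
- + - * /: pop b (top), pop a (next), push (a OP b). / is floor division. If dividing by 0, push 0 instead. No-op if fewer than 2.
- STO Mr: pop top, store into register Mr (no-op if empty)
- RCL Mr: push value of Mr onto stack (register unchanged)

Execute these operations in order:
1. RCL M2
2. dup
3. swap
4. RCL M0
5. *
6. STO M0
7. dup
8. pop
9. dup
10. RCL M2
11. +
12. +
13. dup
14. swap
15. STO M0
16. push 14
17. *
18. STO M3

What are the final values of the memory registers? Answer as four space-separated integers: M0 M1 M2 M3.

Answer: 0 0 0 0

Derivation:
After op 1 (RCL M2): stack=[0] mem=[0,0,0,0]
After op 2 (dup): stack=[0,0] mem=[0,0,0,0]
After op 3 (swap): stack=[0,0] mem=[0,0,0,0]
After op 4 (RCL M0): stack=[0,0,0] mem=[0,0,0,0]
After op 5 (*): stack=[0,0] mem=[0,0,0,0]
After op 6 (STO M0): stack=[0] mem=[0,0,0,0]
After op 7 (dup): stack=[0,0] mem=[0,0,0,0]
After op 8 (pop): stack=[0] mem=[0,0,0,0]
After op 9 (dup): stack=[0,0] mem=[0,0,0,0]
After op 10 (RCL M2): stack=[0,0,0] mem=[0,0,0,0]
After op 11 (+): stack=[0,0] mem=[0,0,0,0]
After op 12 (+): stack=[0] mem=[0,0,0,0]
After op 13 (dup): stack=[0,0] mem=[0,0,0,0]
After op 14 (swap): stack=[0,0] mem=[0,0,0,0]
After op 15 (STO M0): stack=[0] mem=[0,0,0,0]
After op 16 (push 14): stack=[0,14] mem=[0,0,0,0]
After op 17 (*): stack=[0] mem=[0,0,0,0]
After op 18 (STO M3): stack=[empty] mem=[0,0,0,0]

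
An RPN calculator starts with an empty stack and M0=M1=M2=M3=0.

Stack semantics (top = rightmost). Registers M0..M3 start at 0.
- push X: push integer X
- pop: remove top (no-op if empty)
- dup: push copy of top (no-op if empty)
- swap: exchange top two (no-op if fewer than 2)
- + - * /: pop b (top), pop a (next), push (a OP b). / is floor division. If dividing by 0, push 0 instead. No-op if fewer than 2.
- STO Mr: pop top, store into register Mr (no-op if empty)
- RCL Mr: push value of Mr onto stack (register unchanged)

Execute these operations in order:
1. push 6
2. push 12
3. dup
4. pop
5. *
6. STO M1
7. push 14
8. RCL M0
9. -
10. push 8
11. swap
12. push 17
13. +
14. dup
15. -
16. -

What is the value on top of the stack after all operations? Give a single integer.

After op 1 (push 6): stack=[6] mem=[0,0,0,0]
After op 2 (push 12): stack=[6,12] mem=[0,0,0,0]
After op 3 (dup): stack=[6,12,12] mem=[0,0,0,0]
After op 4 (pop): stack=[6,12] mem=[0,0,0,0]
After op 5 (*): stack=[72] mem=[0,0,0,0]
After op 6 (STO M1): stack=[empty] mem=[0,72,0,0]
After op 7 (push 14): stack=[14] mem=[0,72,0,0]
After op 8 (RCL M0): stack=[14,0] mem=[0,72,0,0]
After op 9 (-): stack=[14] mem=[0,72,0,0]
After op 10 (push 8): stack=[14,8] mem=[0,72,0,0]
After op 11 (swap): stack=[8,14] mem=[0,72,0,0]
After op 12 (push 17): stack=[8,14,17] mem=[0,72,0,0]
After op 13 (+): stack=[8,31] mem=[0,72,0,0]
After op 14 (dup): stack=[8,31,31] mem=[0,72,0,0]
After op 15 (-): stack=[8,0] mem=[0,72,0,0]
After op 16 (-): stack=[8] mem=[0,72,0,0]

Answer: 8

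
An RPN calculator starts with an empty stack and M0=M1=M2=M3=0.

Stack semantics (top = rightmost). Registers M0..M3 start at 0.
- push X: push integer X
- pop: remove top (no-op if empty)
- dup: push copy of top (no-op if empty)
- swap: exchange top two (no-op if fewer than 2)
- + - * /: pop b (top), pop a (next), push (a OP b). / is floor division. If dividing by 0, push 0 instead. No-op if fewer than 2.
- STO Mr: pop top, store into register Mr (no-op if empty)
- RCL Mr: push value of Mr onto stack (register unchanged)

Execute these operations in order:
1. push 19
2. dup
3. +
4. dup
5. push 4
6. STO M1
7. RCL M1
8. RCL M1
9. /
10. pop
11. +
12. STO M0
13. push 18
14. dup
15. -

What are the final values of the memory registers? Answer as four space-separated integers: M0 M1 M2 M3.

After op 1 (push 19): stack=[19] mem=[0,0,0,0]
After op 2 (dup): stack=[19,19] mem=[0,0,0,0]
After op 3 (+): stack=[38] mem=[0,0,0,0]
After op 4 (dup): stack=[38,38] mem=[0,0,0,0]
After op 5 (push 4): stack=[38,38,4] mem=[0,0,0,0]
After op 6 (STO M1): stack=[38,38] mem=[0,4,0,0]
After op 7 (RCL M1): stack=[38,38,4] mem=[0,4,0,0]
After op 8 (RCL M1): stack=[38,38,4,4] mem=[0,4,0,0]
After op 9 (/): stack=[38,38,1] mem=[0,4,0,0]
After op 10 (pop): stack=[38,38] mem=[0,4,0,0]
After op 11 (+): stack=[76] mem=[0,4,0,0]
After op 12 (STO M0): stack=[empty] mem=[76,4,0,0]
After op 13 (push 18): stack=[18] mem=[76,4,0,0]
After op 14 (dup): stack=[18,18] mem=[76,4,0,0]
After op 15 (-): stack=[0] mem=[76,4,0,0]

Answer: 76 4 0 0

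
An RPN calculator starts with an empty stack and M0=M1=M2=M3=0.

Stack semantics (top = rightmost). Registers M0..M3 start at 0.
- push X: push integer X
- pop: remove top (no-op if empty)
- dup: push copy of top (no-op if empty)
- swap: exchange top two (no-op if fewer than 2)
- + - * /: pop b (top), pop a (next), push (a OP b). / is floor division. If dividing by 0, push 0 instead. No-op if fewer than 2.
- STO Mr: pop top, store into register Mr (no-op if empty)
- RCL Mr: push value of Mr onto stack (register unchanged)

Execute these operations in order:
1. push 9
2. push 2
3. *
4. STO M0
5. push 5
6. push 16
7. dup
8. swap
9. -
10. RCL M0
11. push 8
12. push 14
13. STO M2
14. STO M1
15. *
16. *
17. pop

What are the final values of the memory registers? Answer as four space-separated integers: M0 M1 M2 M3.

Answer: 18 8 14 0

Derivation:
After op 1 (push 9): stack=[9] mem=[0,0,0,0]
After op 2 (push 2): stack=[9,2] mem=[0,0,0,0]
After op 3 (*): stack=[18] mem=[0,0,0,0]
After op 4 (STO M0): stack=[empty] mem=[18,0,0,0]
After op 5 (push 5): stack=[5] mem=[18,0,0,0]
After op 6 (push 16): stack=[5,16] mem=[18,0,0,0]
After op 7 (dup): stack=[5,16,16] mem=[18,0,0,0]
After op 8 (swap): stack=[5,16,16] mem=[18,0,0,0]
After op 9 (-): stack=[5,0] mem=[18,0,0,0]
After op 10 (RCL M0): stack=[5,0,18] mem=[18,0,0,0]
After op 11 (push 8): stack=[5,0,18,8] mem=[18,0,0,0]
After op 12 (push 14): stack=[5,0,18,8,14] mem=[18,0,0,0]
After op 13 (STO M2): stack=[5,0,18,8] mem=[18,0,14,0]
After op 14 (STO M1): stack=[5,0,18] mem=[18,8,14,0]
After op 15 (*): stack=[5,0] mem=[18,8,14,0]
After op 16 (*): stack=[0] mem=[18,8,14,0]
After op 17 (pop): stack=[empty] mem=[18,8,14,0]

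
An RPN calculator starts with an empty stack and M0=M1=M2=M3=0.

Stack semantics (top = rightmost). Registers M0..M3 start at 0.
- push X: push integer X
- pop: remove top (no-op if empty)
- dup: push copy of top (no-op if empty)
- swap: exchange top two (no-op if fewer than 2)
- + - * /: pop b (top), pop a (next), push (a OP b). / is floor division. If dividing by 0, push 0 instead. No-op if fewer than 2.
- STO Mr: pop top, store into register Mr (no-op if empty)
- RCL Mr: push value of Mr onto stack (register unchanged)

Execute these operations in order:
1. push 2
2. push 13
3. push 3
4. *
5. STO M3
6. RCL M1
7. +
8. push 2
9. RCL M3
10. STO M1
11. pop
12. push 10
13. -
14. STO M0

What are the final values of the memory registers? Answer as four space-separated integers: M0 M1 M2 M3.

Answer: -8 39 0 39

Derivation:
After op 1 (push 2): stack=[2] mem=[0,0,0,0]
After op 2 (push 13): stack=[2,13] mem=[0,0,0,0]
After op 3 (push 3): stack=[2,13,3] mem=[0,0,0,0]
After op 4 (*): stack=[2,39] mem=[0,0,0,0]
After op 5 (STO M3): stack=[2] mem=[0,0,0,39]
After op 6 (RCL M1): stack=[2,0] mem=[0,0,0,39]
After op 7 (+): stack=[2] mem=[0,0,0,39]
After op 8 (push 2): stack=[2,2] mem=[0,0,0,39]
After op 9 (RCL M3): stack=[2,2,39] mem=[0,0,0,39]
After op 10 (STO M1): stack=[2,2] mem=[0,39,0,39]
After op 11 (pop): stack=[2] mem=[0,39,0,39]
After op 12 (push 10): stack=[2,10] mem=[0,39,0,39]
After op 13 (-): stack=[-8] mem=[0,39,0,39]
After op 14 (STO M0): stack=[empty] mem=[-8,39,0,39]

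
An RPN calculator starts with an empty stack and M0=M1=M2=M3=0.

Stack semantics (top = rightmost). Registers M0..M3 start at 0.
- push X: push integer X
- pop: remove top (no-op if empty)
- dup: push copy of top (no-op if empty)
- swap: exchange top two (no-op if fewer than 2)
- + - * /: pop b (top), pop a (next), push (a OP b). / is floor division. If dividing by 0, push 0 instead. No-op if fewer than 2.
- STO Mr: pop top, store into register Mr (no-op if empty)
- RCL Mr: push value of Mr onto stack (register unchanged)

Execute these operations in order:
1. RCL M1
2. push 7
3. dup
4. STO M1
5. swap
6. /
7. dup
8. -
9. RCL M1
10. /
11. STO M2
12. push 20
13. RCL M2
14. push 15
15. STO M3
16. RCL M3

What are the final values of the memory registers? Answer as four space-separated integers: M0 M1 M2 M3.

Answer: 0 7 0 15

Derivation:
After op 1 (RCL M1): stack=[0] mem=[0,0,0,0]
After op 2 (push 7): stack=[0,7] mem=[0,0,0,0]
After op 3 (dup): stack=[0,7,7] mem=[0,0,0,0]
After op 4 (STO M1): stack=[0,7] mem=[0,7,0,0]
After op 5 (swap): stack=[7,0] mem=[0,7,0,0]
After op 6 (/): stack=[0] mem=[0,7,0,0]
After op 7 (dup): stack=[0,0] mem=[0,7,0,0]
After op 8 (-): stack=[0] mem=[0,7,0,0]
After op 9 (RCL M1): stack=[0,7] mem=[0,7,0,0]
After op 10 (/): stack=[0] mem=[0,7,0,0]
After op 11 (STO M2): stack=[empty] mem=[0,7,0,0]
After op 12 (push 20): stack=[20] mem=[0,7,0,0]
After op 13 (RCL M2): stack=[20,0] mem=[0,7,0,0]
After op 14 (push 15): stack=[20,0,15] mem=[0,7,0,0]
After op 15 (STO M3): stack=[20,0] mem=[0,7,0,15]
After op 16 (RCL M3): stack=[20,0,15] mem=[0,7,0,15]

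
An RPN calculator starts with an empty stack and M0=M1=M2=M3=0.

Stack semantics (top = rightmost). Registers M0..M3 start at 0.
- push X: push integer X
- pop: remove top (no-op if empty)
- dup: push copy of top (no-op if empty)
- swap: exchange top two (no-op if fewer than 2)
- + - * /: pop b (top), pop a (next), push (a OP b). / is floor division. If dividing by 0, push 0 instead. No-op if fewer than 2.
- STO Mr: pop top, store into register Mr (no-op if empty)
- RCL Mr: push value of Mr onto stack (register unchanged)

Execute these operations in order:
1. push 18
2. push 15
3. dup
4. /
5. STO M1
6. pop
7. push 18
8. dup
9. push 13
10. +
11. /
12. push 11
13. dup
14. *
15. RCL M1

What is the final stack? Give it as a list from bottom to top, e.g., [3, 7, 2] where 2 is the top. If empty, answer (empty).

After op 1 (push 18): stack=[18] mem=[0,0,0,0]
After op 2 (push 15): stack=[18,15] mem=[0,0,0,0]
After op 3 (dup): stack=[18,15,15] mem=[0,0,0,0]
After op 4 (/): stack=[18,1] mem=[0,0,0,0]
After op 5 (STO M1): stack=[18] mem=[0,1,0,0]
After op 6 (pop): stack=[empty] mem=[0,1,0,0]
After op 7 (push 18): stack=[18] mem=[0,1,0,0]
After op 8 (dup): stack=[18,18] mem=[0,1,0,0]
After op 9 (push 13): stack=[18,18,13] mem=[0,1,0,0]
After op 10 (+): stack=[18,31] mem=[0,1,0,0]
After op 11 (/): stack=[0] mem=[0,1,0,0]
After op 12 (push 11): stack=[0,11] mem=[0,1,0,0]
After op 13 (dup): stack=[0,11,11] mem=[0,1,0,0]
After op 14 (*): stack=[0,121] mem=[0,1,0,0]
After op 15 (RCL M1): stack=[0,121,1] mem=[0,1,0,0]

Answer: [0, 121, 1]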